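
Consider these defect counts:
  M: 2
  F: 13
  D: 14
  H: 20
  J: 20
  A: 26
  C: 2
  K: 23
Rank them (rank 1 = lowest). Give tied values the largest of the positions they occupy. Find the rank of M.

Sorted (ascending): 2, 2, 13, 14, 20, 20, 23, 26
The 2 values of 2 occupy positions 1–2 → each gets rank 2.
The 2 values of 20 occupy positions 5–6 → each gets rank 6.
M has value 2 → rank 2.

2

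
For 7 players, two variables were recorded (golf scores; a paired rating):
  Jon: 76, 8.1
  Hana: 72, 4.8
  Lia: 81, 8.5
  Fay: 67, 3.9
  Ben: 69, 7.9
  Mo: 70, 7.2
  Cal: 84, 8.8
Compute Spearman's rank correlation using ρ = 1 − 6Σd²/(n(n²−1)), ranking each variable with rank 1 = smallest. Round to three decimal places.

Ranks of variable 1: 5, 4, 6, 1, 2, 3, 7
Ranks of variable 2: 5, 2, 6, 1, 4, 3, 7
d = r₁ − r₂: 0, 2, 0, 0, -2, 0, 0
d²: 0, 4, 0, 0, 4, 0, 0; Σd² = 8
ρ = 1 − 6·8/(7·48) = 1 − 48/336 = 0.857

0.857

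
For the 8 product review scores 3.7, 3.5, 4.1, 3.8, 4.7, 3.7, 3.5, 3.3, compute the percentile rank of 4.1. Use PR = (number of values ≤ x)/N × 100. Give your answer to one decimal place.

87.5

N = 8.
Strictly below 4.1: 6. Equal to 4.1: 1.
PR = 7/8 × 100 = 87.5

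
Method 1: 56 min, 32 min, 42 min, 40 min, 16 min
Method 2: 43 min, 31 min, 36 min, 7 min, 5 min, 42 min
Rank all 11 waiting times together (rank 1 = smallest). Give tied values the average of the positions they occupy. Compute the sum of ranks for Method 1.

34.5

Sorted (ascending): 5, 7, 16, 31, 32, 36, 40, 42, 42, 43, 56
The 2 values of 42 occupy positions 8–9 → average rank (8+9)/2 = 8.5.
Method 1 values → pooled ranks: 56→11, 32→5, 42→8.5, 40→7, 16→3
Rank sum = 11 + 5 + 8.5 + 7 + 3 = 34.5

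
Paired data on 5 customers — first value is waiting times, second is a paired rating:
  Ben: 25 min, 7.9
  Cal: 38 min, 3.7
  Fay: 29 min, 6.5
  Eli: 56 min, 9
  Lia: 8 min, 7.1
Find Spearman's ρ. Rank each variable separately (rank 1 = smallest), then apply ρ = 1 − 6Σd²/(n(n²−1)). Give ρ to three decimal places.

0.100

Ranks of variable 1: 2, 4, 3, 5, 1
Ranks of variable 2: 4, 1, 2, 5, 3
d = r₁ − r₂: -2, 3, 1, 0, -2
d²: 4, 9, 1, 0, 4; Σd² = 18
ρ = 1 − 6·18/(5·24) = 1 − 108/120 = 0.100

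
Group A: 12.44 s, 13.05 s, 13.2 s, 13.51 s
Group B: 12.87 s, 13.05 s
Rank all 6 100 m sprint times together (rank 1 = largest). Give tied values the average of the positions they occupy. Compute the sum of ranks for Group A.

12.5

Sorted (descending): 13.51, 13.2, 13.05, 13.05, 12.87, 12.44
The 2 values of 13.05 occupy positions 3–4 → average rank (3+4)/2 = 3.5.
Group A values → pooled ranks: 12.44→6, 13.05→3.5, 13.2→2, 13.51→1
Rank sum = 6 + 3.5 + 2 + 1 = 12.5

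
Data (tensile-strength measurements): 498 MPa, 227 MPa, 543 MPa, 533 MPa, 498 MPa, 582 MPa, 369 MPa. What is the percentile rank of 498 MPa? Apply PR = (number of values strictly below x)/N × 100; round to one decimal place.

28.6

N = 7.
Strictly below 498: 2. Equal to 498: 2.
PR = 2/7 × 100 = 28.6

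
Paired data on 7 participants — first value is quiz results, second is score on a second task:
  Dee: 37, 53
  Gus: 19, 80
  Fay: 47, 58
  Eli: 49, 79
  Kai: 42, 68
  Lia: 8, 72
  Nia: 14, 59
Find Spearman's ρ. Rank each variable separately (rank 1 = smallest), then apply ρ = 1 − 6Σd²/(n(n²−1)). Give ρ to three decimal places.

-0.071

Ranks of variable 1: 4, 3, 6, 7, 5, 1, 2
Ranks of variable 2: 1, 7, 2, 6, 4, 5, 3
d = r₁ − r₂: 3, -4, 4, 1, 1, -4, -1
d²: 9, 16, 16, 1, 1, 16, 1; Σd² = 60
ρ = 1 − 6·60/(7·48) = 1 − 360/336 = -0.071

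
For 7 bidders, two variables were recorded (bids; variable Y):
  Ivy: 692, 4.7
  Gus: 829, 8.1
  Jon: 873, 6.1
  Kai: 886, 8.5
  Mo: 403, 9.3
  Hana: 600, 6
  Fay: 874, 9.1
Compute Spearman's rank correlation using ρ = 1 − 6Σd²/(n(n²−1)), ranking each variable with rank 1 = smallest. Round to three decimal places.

0.143

Ranks of variable 1: 3, 4, 5, 7, 1, 2, 6
Ranks of variable 2: 1, 4, 3, 5, 7, 2, 6
d = r₁ − r₂: 2, 0, 2, 2, -6, 0, 0
d²: 4, 0, 4, 4, 36, 0, 0; Σd² = 48
ρ = 1 − 6·48/(7·48) = 1 − 288/336 = 0.143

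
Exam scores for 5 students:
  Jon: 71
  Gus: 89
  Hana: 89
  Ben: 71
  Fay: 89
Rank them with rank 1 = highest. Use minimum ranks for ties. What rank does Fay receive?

Sorted (descending): 89, 89, 89, 71, 71
The 3 values of 89 occupy positions 1–3 → each gets rank 1.
The 2 values of 71 occupy positions 4–5 → each gets rank 4.
Fay has value 89 → rank 1.

1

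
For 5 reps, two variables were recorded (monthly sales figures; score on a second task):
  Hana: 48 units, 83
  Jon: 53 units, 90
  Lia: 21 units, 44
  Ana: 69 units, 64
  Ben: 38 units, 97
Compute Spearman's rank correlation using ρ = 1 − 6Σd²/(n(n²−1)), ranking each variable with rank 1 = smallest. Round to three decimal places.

Ranks of variable 1: 3, 4, 1, 5, 2
Ranks of variable 2: 3, 4, 1, 2, 5
d = r₁ − r₂: 0, 0, 0, 3, -3
d²: 0, 0, 0, 9, 9; Σd² = 18
ρ = 1 − 6·18/(5·24) = 1 − 108/120 = 0.100

0.100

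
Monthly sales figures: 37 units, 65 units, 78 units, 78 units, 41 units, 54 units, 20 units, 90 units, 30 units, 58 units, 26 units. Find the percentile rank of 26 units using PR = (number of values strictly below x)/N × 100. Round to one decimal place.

N = 11.
Strictly below 26: 1. Equal to 26: 1.
PR = 1/11 × 100 = 9.1

9.1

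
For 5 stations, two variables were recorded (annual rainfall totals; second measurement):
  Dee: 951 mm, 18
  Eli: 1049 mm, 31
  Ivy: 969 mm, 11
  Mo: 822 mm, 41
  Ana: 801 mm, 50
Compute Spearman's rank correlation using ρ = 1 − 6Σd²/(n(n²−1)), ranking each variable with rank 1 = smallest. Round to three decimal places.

Ranks of variable 1: 3, 5, 4, 2, 1
Ranks of variable 2: 2, 3, 1, 4, 5
d = r₁ − r₂: 1, 2, 3, -2, -4
d²: 1, 4, 9, 4, 16; Σd² = 34
ρ = 1 − 6·34/(5·24) = 1 − 204/120 = -0.700

-0.700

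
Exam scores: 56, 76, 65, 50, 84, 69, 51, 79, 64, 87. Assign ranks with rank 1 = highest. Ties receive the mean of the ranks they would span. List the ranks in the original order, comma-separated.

Sorted (descending): 87, 84, 79, 76, 69, 65, 64, 56, 51, 50
No ties — each value takes its position as its rank.

8, 4, 6, 10, 2, 5, 9, 3, 7, 1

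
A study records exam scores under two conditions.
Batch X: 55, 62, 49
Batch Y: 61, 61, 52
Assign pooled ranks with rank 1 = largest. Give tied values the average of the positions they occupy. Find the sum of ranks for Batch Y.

10

Sorted (descending): 62, 61, 61, 55, 52, 49
The 2 values of 61 occupy positions 2–3 → average rank (2+3)/2 = 2.5.
Batch Y values → pooled ranks: 61→2.5, 61→2.5, 52→5
Rank sum = 2.5 + 2.5 + 5 = 10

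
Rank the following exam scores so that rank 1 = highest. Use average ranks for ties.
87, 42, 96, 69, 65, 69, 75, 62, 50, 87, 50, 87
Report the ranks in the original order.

3, 12, 1, 6.5, 8, 6.5, 5, 9, 10.5, 3, 10.5, 3

Sorted (descending): 96, 87, 87, 87, 75, 69, 69, 65, 62, 50, 50, 42
The 3 values of 87 occupy positions 2–4 → average rank 3.
The 2 values of 69 occupy positions 6–7 → average rank (6+7)/2 = 6.5.
The 2 values of 50 occupy positions 10–11 → average rank (10+11)/2 = 10.5.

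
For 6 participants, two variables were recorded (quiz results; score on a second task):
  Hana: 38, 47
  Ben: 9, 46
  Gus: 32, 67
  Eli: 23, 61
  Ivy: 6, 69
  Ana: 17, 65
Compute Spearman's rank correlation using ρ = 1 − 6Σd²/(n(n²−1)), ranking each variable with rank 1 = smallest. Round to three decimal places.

-0.257

Ranks of variable 1: 6, 2, 5, 4, 1, 3
Ranks of variable 2: 2, 1, 5, 3, 6, 4
d = r₁ − r₂: 4, 1, 0, 1, -5, -1
d²: 16, 1, 0, 1, 25, 1; Σd² = 44
ρ = 1 − 6·44/(6·35) = 1 − 264/210 = -0.257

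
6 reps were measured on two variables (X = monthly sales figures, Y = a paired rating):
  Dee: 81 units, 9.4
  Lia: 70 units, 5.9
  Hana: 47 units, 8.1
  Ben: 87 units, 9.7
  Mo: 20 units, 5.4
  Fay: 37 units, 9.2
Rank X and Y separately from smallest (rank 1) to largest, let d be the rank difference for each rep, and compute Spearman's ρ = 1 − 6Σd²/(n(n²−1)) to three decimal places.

Ranks of variable 1: 5, 4, 3, 6, 1, 2
Ranks of variable 2: 5, 2, 3, 6, 1, 4
d = r₁ − r₂: 0, 2, 0, 0, 0, -2
d²: 0, 4, 0, 0, 0, 4; Σd² = 8
ρ = 1 − 6·8/(6·35) = 1 − 48/210 = 0.771

0.771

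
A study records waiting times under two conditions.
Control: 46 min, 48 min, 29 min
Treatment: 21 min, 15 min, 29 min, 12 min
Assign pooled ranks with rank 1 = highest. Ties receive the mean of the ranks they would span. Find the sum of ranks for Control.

Sorted (descending): 48, 46, 29, 29, 21, 15, 12
The 2 values of 29 occupy positions 3–4 → average rank (3+4)/2 = 3.5.
Control values → pooled ranks: 46→2, 48→1, 29→3.5
Rank sum = 2 + 1 + 3.5 = 6.5

6.5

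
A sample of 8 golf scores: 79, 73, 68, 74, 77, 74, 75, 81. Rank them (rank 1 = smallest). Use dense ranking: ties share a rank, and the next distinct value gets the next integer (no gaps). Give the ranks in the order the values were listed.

Sorted (ascending): 68, 73, 74, 74, 75, 77, 79, 81
The 2 values of 74 share dense rank 3.
Remaining distinct values take the next consecutive integers.

6, 2, 1, 3, 5, 3, 4, 7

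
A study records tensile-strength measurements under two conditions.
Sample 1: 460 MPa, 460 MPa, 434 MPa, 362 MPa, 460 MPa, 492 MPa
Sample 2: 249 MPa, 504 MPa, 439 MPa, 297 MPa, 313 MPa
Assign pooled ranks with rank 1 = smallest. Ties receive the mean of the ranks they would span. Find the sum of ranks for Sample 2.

23

Sorted (ascending): 249, 297, 313, 362, 434, 439, 460, 460, 460, 492, 504
The 3 values of 460 occupy positions 7–9 → average rank 8.
Sample 2 values → pooled ranks: 249→1, 504→11, 439→6, 297→2, 313→3
Rank sum = 1 + 11 + 6 + 2 + 3 = 23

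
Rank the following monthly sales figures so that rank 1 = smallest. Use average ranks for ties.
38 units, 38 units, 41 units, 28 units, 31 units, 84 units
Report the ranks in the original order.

3.5, 3.5, 5, 1, 2, 6

Sorted (ascending): 28, 31, 38, 38, 41, 84
The 2 values of 38 occupy positions 3–4 → average rank (3+4)/2 = 3.5.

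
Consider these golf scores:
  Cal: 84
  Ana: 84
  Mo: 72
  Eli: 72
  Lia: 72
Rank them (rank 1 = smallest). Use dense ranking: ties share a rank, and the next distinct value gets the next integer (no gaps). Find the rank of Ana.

2

Sorted (ascending): 72, 72, 72, 84, 84
The 3 values of 72 share dense rank 1.
The 2 values of 84 share dense rank 2.
Ana has value 84 → rank 2.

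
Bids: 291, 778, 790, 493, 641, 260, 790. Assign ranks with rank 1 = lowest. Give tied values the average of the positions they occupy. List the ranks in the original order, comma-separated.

2, 5, 6.5, 3, 4, 1, 6.5

Sorted (ascending): 260, 291, 493, 641, 778, 790, 790
The 2 values of 790 occupy positions 6–7 → average rank (6+7)/2 = 6.5.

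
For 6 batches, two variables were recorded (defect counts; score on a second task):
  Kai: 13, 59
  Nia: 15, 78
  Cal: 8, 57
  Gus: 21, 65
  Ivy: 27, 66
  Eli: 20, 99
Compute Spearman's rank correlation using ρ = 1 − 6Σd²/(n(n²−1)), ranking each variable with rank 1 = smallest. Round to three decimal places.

Ranks of variable 1: 2, 3, 1, 5, 6, 4
Ranks of variable 2: 2, 5, 1, 3, 4, 6
d = r₁ − r₂: 0, -2, 0, 2, 2, -2
d²: 0, 4, 0, 4, 4, 4; Σd² = 16
ρ = 1 − 6·16/(6·35) = 1 − 96/210 = 0.543

0.543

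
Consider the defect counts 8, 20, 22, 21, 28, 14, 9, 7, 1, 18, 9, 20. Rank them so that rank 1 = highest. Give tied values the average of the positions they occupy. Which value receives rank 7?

14

Sorted (descending): 28, 22, 21, 20, 20, 18, 14, 9, 9, 8, 7, 1
The 2 values of 20 occupy positions 4–5 → average rank (4+5)/2 = 4.5.
The 2 values of 9 occupy positions 8–9 → average rank (8+9)/2 = 8.5.
Rank 7 → value 14.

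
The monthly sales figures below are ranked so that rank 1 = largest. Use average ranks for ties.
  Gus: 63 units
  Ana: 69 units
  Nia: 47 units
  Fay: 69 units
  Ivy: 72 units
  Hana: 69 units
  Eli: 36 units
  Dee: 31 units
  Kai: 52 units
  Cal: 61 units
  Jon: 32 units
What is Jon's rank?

Sorted (descending): 72, 69, 69, 69, 63, 61, 52, 47, 36, 32, 31
The 3 values of 69 occupy positions 2–4 → average rank 3.
Jon has value 32 units → rank 10.

10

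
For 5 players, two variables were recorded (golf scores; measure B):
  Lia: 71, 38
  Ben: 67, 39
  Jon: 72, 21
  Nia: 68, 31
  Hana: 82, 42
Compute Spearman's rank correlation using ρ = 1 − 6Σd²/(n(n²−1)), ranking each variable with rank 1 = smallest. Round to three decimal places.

Ranks of variable 1: 3, 1, 4, 2, 5
Ranks of variable 2: 3, 4, 1, 2, 5
d = r₁ − r₂: 0, -3, 3, 0, 0
d²: 0, 9, 9, 0, 0; Σd² = 18
ρ = 1 − 6·18/(5·24) = 1 − 108/120 = 0.100

0.100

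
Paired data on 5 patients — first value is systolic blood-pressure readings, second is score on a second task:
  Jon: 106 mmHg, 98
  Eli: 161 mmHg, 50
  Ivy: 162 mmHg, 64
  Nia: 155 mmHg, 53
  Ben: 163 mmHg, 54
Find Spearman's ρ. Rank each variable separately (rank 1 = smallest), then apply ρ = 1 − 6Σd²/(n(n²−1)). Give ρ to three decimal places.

-0.200

Ranks of variable 1: 1, 3, 4, 2, 5
Ranks of variable 2: 5, 1, 4, 2, 3
d = r₁ − r₂: -4, 2, 0, 0, 2
d²: 16, 4, 0, 0, 4; Σd² = 24
ρ = 1 − 6·24/(5·24) = 1 − 144/120 = -0.200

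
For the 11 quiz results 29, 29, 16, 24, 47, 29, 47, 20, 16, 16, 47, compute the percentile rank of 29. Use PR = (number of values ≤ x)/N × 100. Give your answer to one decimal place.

72.7

N = 11.
Strictly below 29: 5. Equal to 29: 3.
PR = 8/11 × 100 = 72.7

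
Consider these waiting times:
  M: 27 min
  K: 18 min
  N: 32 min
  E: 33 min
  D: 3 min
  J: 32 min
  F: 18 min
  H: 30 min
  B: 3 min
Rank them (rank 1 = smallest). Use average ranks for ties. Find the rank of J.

7.5

Sorted (ascending): 3, 3, 18, 18, 27, 30, 32, 32, 33
The 2 values of 3 occupy positions 1–2 → average rank (1+2)/2 = 1.5.
The 2 values of 18 occupy positions 3–4 → average rank (3+4)/2 = 3.5.
The 2 values of 32 occupy positions 7–8 → average rank (7+8)/2 = 7.5.
J has value 32 min → rank 7.5.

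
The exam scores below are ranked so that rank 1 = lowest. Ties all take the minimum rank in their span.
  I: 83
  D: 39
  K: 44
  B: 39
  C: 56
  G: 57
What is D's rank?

Sorted (ascending): 39, 39, 44, 56, 57, 83
The 2 values of 39 occupy positions 1–2 → each gets rank 1.
D has value 39 → rank 1.

1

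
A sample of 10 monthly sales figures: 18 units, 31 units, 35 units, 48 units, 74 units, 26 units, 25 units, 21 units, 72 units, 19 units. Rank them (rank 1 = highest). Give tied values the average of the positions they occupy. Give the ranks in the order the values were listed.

10, 5, 4, 3, 1, 6, 7, 8, 2, 9

Sorted (descending): 74, 72, 48, 35, 31, 26, 25, 21, 19, 18
No ties — each value takes its position as its rank.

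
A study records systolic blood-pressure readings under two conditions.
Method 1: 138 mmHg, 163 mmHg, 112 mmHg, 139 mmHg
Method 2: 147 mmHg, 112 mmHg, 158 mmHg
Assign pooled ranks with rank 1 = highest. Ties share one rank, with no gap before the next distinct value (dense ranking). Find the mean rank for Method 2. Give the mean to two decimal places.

3.67

Sorted (descending): 163, 158, 147, 139, 138, 112, 112
The 2 values of 112 share dense rank 6.
Remaining distinct values take the next consecutive integers.
Method 2 values → pooled ranks: 147→3, 112→6, 158→2
Mean rank = (3 + 6 + 2) / 3 = 3.67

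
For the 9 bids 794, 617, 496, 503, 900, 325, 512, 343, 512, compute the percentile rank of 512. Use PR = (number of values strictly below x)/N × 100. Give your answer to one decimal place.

N = 9.
Strictly below 512: 4. Equal to 512: 2.
PR = 4/9 × 100 = 44.4

44.4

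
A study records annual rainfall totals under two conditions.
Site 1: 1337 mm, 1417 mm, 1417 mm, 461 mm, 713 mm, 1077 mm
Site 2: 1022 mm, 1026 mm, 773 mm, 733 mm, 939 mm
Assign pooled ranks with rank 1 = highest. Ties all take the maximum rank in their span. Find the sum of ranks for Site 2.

Sorted (descending): 1417, 1417, 1337, 1077, 1026, 1022, 939, 773, 733, 713, 461
The 2 values of 1417 occupy positions 1–2 → each gets rank 2.
Site 2 values → pooled ranks: 1022→6, 1026→5, 773→8, 733→9, 939→7
Rank sum = 6 + 5 + 8 + 9 + 7 = 35

35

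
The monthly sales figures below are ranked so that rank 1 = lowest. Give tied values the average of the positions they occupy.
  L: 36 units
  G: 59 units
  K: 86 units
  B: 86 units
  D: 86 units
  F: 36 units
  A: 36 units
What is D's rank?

6

Sorted (ascending): 36, 36, 36, 59, 86, 86, 86
The 3 values of 36 occupy positions 1–3 → average rank 2.
The 3 values of 86 occupy positions 5–7 → average rank 6.
D has value 86 units → rank 6.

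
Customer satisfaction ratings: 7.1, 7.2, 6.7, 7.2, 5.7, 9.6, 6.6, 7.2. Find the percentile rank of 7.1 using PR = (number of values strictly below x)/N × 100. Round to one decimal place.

37.5

N = 8.
Strictly below 7.1: 3. Equal to 7.1: 1.
PR = 3/8 × 100 = 37.5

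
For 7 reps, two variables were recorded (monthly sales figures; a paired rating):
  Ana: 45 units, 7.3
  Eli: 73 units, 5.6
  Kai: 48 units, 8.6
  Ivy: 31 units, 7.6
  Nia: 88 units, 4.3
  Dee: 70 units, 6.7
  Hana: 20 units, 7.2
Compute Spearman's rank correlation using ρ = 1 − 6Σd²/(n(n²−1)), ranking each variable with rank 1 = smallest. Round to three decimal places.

-0.679

Ranks of variable 1: 3, 6, 4, 2, 7, 5, 1
Ranks of variable 2: 5, 2, 7, 6, 1, 3, 4
d = r₁ − r₂: -2, 4, -3, -4, 6, 2, -3
d²: 4, 16, 9, 16, 36, 4, 9; Σd² = 94
ρ = 1 − 6·94/(7·48) = 1 − 564/336 = -0.679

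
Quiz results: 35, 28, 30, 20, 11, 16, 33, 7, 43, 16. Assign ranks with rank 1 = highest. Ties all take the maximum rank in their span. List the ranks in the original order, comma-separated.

Sorted (descending): 43, 35, 33, 30, 28, 20, 16, 16, 11, 7
The 2 values of 16 occupy positions 7–8 → each gets rank 8.

2, 5, 4, 6, 9, 8, 3, 10, 1, 8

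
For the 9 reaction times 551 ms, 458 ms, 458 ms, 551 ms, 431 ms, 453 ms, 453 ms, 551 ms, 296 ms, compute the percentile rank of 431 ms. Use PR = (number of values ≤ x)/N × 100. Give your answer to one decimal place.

N = 9.
Strictly below 431: 1. Equal to 431: 1.
PR = 2/9 × 100 = 22.2

22.2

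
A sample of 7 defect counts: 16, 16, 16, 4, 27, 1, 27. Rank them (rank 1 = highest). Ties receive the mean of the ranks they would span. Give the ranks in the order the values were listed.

Sorted (descending): 27, 27, 16, 16, 16, 4, 1
The 2 values of 27 occupy positions 1–2 → average rank (1+2)/2 = 1.5.
The 3 values of 16 occupy positions 3–5 → average rank 4.

4, 4, 4, 6, 1.5, 7, 1.5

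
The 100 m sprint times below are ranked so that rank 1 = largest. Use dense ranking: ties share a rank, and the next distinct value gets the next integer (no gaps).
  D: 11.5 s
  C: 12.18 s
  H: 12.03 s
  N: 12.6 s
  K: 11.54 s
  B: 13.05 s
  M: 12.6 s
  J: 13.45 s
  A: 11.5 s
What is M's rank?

Sorted (descending): 13.45, 13.05, 12.6, 12.6, 12.18, 12.03, 11.54, 11.5, 11.5
The 2 values of 12.6 share dense rank 3.
The 2 values of 11.5 share dense rank 7.
Remaining distinct values take the next consecutive integers.
M has value 12.6 s → rank 3.

3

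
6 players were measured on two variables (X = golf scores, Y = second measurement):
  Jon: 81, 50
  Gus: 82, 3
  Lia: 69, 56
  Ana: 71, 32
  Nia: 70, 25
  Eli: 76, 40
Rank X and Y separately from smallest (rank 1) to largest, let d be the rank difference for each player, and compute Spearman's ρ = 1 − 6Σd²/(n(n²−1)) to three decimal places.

-0.429

Ranks of variable 1: 5, 6, 1, 3, 2, 4
Ranks of variable 2: 5, 1, 6, 3, 2, 4
d = r₁ − r₂: 0, 5, -5, 0, 0, 0
d²: 0, 25, 25, 0, 0, 0; Σd² = 50
ρ = 1 − 6·50/(6·35) = 1 − 300/210 = -0.429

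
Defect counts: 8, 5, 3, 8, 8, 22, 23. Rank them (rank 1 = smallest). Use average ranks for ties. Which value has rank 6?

22

Sorted (ascending): 3, 5, 8, 8, 8, 22, 23
The 3 values of 8 occupy positions 3–5 → average rank 4.
Rank 6 → value 22.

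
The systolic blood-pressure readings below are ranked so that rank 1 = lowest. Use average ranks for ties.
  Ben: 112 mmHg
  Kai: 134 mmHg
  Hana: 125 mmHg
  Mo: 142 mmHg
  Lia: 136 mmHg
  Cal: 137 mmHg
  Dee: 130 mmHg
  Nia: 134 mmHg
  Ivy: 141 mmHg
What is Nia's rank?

Sorted (ascending): 112, 125, 130, 134, 134, 136, 137, 141, 142
The 2 values of 134 occupy positions 4–5 → average rank (4+5)/2 = 4.5.
Nia has value 134 mmHg → rank 4.5.

4.5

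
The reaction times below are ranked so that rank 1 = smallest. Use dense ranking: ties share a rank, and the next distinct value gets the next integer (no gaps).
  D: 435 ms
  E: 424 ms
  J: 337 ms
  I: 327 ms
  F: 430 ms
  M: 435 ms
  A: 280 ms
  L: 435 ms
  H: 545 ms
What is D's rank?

6

Sorted (ascending): 280, 327, 337, 424, 430, 435, 435, 435, 545
The 3 values of 435 share dense rank 6.
Remaining distinct values take the next consecutive integers.
D has value 435 ms → rank 6.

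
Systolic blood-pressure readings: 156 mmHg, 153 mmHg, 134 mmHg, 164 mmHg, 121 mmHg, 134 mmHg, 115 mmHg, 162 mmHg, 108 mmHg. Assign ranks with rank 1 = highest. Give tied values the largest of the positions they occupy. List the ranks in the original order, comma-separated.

3, 4, 6, 1, 7, 6, 8, 2, 9

Sorted (descending): 164, 162, 156, 153, 134, 134, 121, 115, 108
The 2 values of 134 occupy positions 5–6 → each gets rank 6.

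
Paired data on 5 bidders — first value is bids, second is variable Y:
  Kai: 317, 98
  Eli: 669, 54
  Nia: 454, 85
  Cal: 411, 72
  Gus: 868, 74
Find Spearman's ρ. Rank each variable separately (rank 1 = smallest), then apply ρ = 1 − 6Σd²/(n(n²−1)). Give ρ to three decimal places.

-0.500

Ranks of variable 1: 1, 4, 3, 2, 5
Ranks of variable 2: 5, 1, 4, 2, 3
d = r₁ − r₂: -4, 3, -1, 0, 2
d²: 16, 9, 1, 0, 4; Σd² = 30
ρ = 1 − 6·30/(5·24) = 1 − 180/120 = -0.500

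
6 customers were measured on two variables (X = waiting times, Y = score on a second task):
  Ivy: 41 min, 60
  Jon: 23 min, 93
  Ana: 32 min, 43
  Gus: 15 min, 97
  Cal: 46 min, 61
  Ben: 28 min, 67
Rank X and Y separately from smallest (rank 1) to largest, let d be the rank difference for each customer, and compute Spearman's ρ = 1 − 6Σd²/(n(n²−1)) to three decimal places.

Ranks of variable 1: 5, 2, 4, 1, 6, 3
Ranks of variable 2: 2, 5, 1, 6, 3, 4
d = r₁ − r₂: 3, -3, 3, -5, 3, -1
d²: 9, 9, 9, 25, 9, 1; Σd² = 62
ρ = 1 − 6·62/(6·35) = 1 − 372/210 = -0.771

-0.771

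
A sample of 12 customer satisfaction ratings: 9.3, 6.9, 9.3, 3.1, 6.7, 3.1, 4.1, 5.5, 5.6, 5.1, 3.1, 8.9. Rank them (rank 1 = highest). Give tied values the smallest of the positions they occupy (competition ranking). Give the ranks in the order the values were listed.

Sorted (descending): 9.3, 9.3, 8.9, 6.9, 6.7, 5.6, 5.5, 5.1, 4.1, 3.1, 3.1, 3.1
The 2 values of 9.3 occupy positions 1–2 → each gets rank 1.
The 3 values of 3.1 occupy positions 10–12 → each gets rank 10.

1, 4, 1, 10, 5, 10, 9, 7, 6, 8, 10, 3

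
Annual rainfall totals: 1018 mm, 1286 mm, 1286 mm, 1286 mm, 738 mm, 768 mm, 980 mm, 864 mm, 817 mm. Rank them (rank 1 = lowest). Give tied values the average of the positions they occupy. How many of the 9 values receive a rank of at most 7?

Sorted (ascending): 738, 768, 817, 864, 980, 1018, 1286, 1286, 1286
The 3 values of 1286 occupy positions 7–9 → average rank 8.
Ranks ≤ 7: {1, 2, 3, 4, 5, 6} → 6 values.

6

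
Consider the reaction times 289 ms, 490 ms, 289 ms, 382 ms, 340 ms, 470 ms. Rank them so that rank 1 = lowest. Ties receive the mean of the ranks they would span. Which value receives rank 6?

Sorted (ascending): 289, 289, 340, 382, 470, 490
The 2 values of 289 occupy positions 1–2 → average rank (1+2)/2 = 1.5.
Rank 6 → value 490.

490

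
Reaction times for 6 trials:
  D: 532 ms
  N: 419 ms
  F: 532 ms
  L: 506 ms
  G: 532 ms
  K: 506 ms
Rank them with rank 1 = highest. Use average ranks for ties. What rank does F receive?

Sorted (descending): 532, 532, 532, 506, 506, 419
The 3 values of 532 occupy positions 1–3 → average rank 2.
The 2 values of 506 occupy positions 4–5 → average rank (4+5)/2 = 4.5.
F has value 532 ms → rank 2.

2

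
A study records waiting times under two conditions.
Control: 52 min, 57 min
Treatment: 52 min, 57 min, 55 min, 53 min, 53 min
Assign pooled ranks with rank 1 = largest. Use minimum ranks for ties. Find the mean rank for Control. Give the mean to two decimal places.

Sorted (descending): 57, 57, 55, 53, 53, 52, 52
The 2 values of 57 occupy positions 1–2 → each gets rank 1.
The 2 values of 53 occupy positions 4–5 → each gets rank 4.
The 2 values of 52 occupy positions 6–7 → each gets rank 6.
Control values → pooled ranks: 52→6, 57→1
Mean rank = (6 + 1) / 2 = 3.50

3.50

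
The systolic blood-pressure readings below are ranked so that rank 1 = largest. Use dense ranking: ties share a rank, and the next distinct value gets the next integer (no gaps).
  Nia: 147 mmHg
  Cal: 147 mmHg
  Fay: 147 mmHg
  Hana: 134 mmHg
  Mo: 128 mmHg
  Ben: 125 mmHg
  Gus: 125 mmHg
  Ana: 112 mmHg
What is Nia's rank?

1

Sorted (descending): 147, 147, 147, 134, 128, 125, 125, 112
The 3 values of 147 share dense rank 1.
The 2 values of 125 share dense rank 4.
Remaining distinct values take the next consecutive integers.
Nia has value 147 mmHg → rank 1.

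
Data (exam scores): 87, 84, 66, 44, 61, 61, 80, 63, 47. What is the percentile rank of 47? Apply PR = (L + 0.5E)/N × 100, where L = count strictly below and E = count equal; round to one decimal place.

16.7

N = 9.
Strictly below 47: 1. Equal to 47: 1.
PR = (1 + 0.5·1)/9 × 100 = 16.7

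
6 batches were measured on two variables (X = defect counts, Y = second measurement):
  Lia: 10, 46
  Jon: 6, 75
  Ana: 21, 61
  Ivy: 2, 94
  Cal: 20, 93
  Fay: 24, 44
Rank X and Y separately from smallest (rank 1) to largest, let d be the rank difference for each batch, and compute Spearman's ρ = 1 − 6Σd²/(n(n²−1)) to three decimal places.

-0.714

Ranks of variable 1: 3, 2, 5, 1, 4, 6
Ranks of variable 2: 2, 4, 3, 6, 5, 1
d = r₁ − r₂: 1, -2, 2, -5, -1, 5
d²: 1, 4, 4, 25, 1, 25; Σd² = 60
ρ = 1 − 6·60/(6·35) = 1 − 360/210 = -0.714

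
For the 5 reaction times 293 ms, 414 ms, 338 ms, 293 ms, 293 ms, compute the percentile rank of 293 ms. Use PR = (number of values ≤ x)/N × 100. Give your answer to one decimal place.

60.0

N = 5.
Strictly below 293: 0. Equal to 293: 3.
PR = 3/5 × 100 = 60.0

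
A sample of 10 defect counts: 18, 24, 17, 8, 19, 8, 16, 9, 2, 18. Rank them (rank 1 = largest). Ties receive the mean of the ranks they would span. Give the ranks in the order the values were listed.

Sorted (descending): 24, 19, 18, 18, 17, 16, 9, 8, 8, 2
The 2 values of 18 occupy positions 3–4 → average rank (3+4)/2 = 3.5.
The 2 values of 8 occupy positions 8–9 → average rank (8+9)/2 = 8.5.

3.5, 1, 5, 8.5, 2, 8.5, 6, 7, 10, 3.5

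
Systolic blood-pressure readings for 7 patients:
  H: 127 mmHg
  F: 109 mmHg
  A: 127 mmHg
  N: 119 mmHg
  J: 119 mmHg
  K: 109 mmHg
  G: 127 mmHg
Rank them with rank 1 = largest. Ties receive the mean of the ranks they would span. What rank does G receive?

Sorted (descending): 127, 127, 127, 119, 119, 109, 109
The 3 values of 127 occupy positions 1–3 → average rank 2.
The 2 values of 119 occupy positions 4–5 → average rank (4+5)/2 = 4.5.
The 2 values of 109 occupy positions 6–7 → average rank (6+7)/2 = 6.5.
G has value 127 mmHg → rank 2.

2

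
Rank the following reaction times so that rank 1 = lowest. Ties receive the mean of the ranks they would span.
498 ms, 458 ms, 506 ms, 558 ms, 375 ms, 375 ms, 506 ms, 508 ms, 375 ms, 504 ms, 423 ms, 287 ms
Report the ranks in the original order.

Sorted (ascending): 287, 375, 375, 375, 423, 458, 498, 504, 506, 506, 508, 558
The 3 values of 375 occupy positions 2–4 → average rank 3.
The 2 values of 506 occupy positions 9–10 → average rank (9+10)/2 = 9.5.

7, 6, 9.5, 12, 3, 3, 9.5, 11, 3, 8, 5, 1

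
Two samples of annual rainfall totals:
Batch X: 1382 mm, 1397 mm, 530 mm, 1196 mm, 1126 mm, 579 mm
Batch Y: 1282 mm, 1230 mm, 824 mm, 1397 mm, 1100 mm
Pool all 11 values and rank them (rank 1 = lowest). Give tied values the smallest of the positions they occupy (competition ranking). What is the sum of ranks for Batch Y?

32

Sorted (ascending): 530, 579, 824, 1100, 1126, 1196, 1230, 1282, 1382, 1397, 1397
The 2 values of 1397 occupy positions 10–11 → each gets rank 10.
Batch Y values → pooled ranks: 1282→8, 1230→7, 824→3, 1397→10, 1100→4
Rank sum = 8 + 7 + 3 + 10 + 4 = 32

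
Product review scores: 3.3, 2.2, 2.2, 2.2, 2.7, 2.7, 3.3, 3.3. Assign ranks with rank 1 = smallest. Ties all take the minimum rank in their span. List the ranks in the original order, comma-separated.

Sorted (ascending): 2.2, 2.2, 2.2, 2.7, 2.7, 3.3, 3.3, 3.3
The 3 values of 2.2 occupy positions 1–3 → each gets rank 1.
The 2 values of 2.7 occupy positions 4–5 → each gets rank 4.
The 3 values of 3.3 occupy positions 6–8 → each gets rank 6.

6, 1, 1, 1, 4, 4, 6, 6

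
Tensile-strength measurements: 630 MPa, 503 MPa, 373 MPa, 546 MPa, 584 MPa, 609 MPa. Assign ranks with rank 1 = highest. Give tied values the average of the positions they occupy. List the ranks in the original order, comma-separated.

1, 5, 6, 4, 3, 2

Sorted (descending): 630, 609, 584, 546, 503, 373
No ties — each value takes its position as its rank.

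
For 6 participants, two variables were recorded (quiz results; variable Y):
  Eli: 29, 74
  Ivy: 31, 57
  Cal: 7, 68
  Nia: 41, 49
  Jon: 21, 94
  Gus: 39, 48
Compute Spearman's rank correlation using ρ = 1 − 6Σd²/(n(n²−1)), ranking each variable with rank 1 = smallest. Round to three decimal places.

-0.771

Ranks of variable 1: 3, 4, 1, 6, 2, 5
Ranks of variable 2: 5, 3, 4, 2, 6, 1
d = r₁ − r₂: -2, 1, -3, 4, -4, 4
d²: 4, 1, 9, 16, 16, 16; Σd² = 62
ρ = 1 − 6·62/(6·35) = 1 − 372/210 = -0.771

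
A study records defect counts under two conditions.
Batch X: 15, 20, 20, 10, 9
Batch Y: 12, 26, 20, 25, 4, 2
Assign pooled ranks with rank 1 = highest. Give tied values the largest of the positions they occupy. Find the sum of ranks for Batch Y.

36

Sorted (descending): 26, 25, 20, 20, 20, 15, 12, 10, 9, 4, 2
The 3 values of 20 occupy positions 3–5 → each gets rank 5.
Batch Y values → pooled ranks: 12→7, 26→1, 20→5, 25→2, 4→10, 2→11
Rank sum = 7 + 1 + 5 + 2 + 10 + 11 = 36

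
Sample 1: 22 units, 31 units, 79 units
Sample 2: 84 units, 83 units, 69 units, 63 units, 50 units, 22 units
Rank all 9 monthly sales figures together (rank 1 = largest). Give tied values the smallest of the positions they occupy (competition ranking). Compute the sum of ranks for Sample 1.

Sorted (descending): 84, 83, 79, 69, 63, 50, 31, 22, 22
The 2 values of 22 occupy positions 8–9 → each gets rank 8.
Sample 1 values → pooled ranks: 22→8, 31→7, 79→3
Rank sum = 8 + 7 + 3 = 18

18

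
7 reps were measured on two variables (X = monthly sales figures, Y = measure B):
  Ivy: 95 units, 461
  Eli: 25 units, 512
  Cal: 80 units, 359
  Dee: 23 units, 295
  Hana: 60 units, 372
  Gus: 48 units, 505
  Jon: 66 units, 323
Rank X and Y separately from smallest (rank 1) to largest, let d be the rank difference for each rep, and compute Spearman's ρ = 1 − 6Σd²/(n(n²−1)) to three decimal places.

Ranks of variable 1: 7, 2, 6, 1, 4, 3, 5
Ranks of variable 2: 5, 7, 3, 1, 4, 6, 2
d = r₁ − r₂: 2, -5, 3, 0, 0, -3, 3
d²: 4, 25, 9, 0, 0, 9, 9; Σd² = 56
ρ = 1 − 6·56/(7·48) = 1 − 336/336 = 0.000

0.000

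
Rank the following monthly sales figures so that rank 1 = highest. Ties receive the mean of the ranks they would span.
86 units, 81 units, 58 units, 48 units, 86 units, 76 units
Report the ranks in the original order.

1.5, 3, 5, 6, 1.5, 4

Sorted (descending): 86, 86, 81, 76, 58, 48
The 2 values of 86 occupy positions 1–2 → average rank (1+2)/2 = 1.5.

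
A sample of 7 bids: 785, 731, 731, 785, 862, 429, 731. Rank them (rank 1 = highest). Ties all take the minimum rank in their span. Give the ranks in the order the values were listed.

Sorted (descending): 862, 785, 785, 731, 731, 731, 429
The 2 values of 785 occupy positions 2–3 → each gets rank 2.
The 3 values of 731 occupy positions 4–6 → each gets rank 4.

2, 4, 4, 2, 1, 7, 4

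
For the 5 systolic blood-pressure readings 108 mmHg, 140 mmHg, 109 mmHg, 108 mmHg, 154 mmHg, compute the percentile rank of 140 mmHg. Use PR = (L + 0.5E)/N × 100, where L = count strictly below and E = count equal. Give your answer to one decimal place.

70.0

N = 5.
Strictly below 140: 3. Equal to 140: 1.
PR = (3 + 0.5·1)/5 × 100 = 70.0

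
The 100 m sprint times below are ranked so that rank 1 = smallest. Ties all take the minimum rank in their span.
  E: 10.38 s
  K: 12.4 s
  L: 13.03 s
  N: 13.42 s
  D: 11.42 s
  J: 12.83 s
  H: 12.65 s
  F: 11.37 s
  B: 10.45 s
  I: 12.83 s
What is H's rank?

Sorted (ascending): 10.38, 10.45, 11.37, 11.42, 12.4, 12.65, 12.83, 12.83, 13.03, 13.42
The 2 values of 12.83 occupy positions 7–8 → each gets rank 7.
H has value 12.65 s → rank 6.

6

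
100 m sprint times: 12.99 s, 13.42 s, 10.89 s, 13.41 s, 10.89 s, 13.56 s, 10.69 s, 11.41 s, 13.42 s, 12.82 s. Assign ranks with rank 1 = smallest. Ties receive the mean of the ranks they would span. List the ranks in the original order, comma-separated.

6, 8.5, 2.5, 7, 2.5, 10, 1, 4, 8.5, 5

Sorted (ascending): 10.69, 10.89, 10.89, 11.41, 12.82, 12.99, 13.41, 13.42, 13.42, 13.56
The 2 values of 10.89 occupy positions 2–3 → average rank (2+3)/2 = 2.5.
The 2 values of 13.42 occupy positions 8–9 → average rank (8+9)/2 = 8.5.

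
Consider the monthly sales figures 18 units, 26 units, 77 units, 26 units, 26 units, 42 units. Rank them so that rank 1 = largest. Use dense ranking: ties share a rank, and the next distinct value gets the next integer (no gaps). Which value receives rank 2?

42

Sorted (descending): 77, 42, 26, 26, 26, 18
The 3 values of 26 share dense rank 3.
Remaining distinct values take the next consecutive integers.
Rank 2 → value 42.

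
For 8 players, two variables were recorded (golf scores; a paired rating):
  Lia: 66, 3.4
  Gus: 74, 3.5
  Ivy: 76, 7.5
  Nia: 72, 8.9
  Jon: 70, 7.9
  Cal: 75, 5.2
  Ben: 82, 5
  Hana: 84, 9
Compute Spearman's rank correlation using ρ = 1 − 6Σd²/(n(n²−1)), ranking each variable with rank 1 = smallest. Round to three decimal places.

Ranks of variable 1: 1, 4, 6, 3, 2, 5, 7, 8
Ranks of variable 2: 1, 2, 5, 7, 6, 4, 3, 8
d = r₁ − r₂: 0, 2, 1, -4, -4, 1, 4, 0
d²: 0, 4, 1, 16, 16, 1, 16, 0; Σd² = 54
ρ = 1 − 6·54/(8·63) = 1 − 324/504 = 0.357

0.357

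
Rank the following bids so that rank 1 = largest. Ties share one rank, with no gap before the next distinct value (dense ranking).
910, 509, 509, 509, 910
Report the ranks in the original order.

Sorted (descending): 910, 910, 509, 509, 509
The 2 values of 910 share dense rank 1.
The 3 values of 509 share dense rank 2.

1, 2, 2, 2, 1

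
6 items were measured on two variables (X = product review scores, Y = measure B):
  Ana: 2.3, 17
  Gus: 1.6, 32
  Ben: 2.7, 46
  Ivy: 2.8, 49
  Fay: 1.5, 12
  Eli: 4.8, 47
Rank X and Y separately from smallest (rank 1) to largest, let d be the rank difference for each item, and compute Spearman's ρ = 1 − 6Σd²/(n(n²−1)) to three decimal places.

Ranks of variable 1: 3, 2, 4, 5, 1, 6
Ranks of variable 2: 2, 3, 4, 6, 1, 5
d = r₁ − r₂: 1, -1, 0, -1, 0, 1
d²: 1, 1, 0, 1, 0, 1; Σd² = 4
ρ = 1 − 6·4/(6·35) = 1 − 24/210 = 0.886

0.886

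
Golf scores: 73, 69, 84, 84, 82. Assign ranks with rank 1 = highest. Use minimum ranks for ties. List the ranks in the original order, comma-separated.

4, 5, 1, 1, 3

Sorted (descending): 84, 84, 82, 73, 69
The 2 values of 84 occupy positions 1–2 → each gets rank 1.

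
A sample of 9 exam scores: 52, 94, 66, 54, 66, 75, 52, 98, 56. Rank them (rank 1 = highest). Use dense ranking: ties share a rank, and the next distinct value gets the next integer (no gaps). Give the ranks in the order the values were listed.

7, 2, 4, 6, 4, 3, 7, 1, 5

Sorted (descending): 98, 94, 75, 66, 66, 56, 54, 52, 52
The 2 values of 66 share dense rank 4.
The 2 values of 52 share dense rank 7.
Remaining distinct values take the next consecutive integers.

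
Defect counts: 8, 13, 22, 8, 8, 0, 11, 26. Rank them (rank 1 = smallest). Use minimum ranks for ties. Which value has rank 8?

26

Sorted (ascending): 0, 8, 8, 8, 11, 13, 22, 26
The 3 values of 8 occupy positions 2–4 → each gets rank 2.
Rank 8 → value 26.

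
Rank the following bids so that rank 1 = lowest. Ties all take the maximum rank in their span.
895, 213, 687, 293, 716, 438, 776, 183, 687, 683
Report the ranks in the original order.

10, 2, 7, 3, 8, 4, 9, 1, 7, 5

Sorted (ascending): 183, 213, 293, 438, 683, 687, 687, 716, 776, 895
The 2 values of 687 occupy positions 6–7 → each gets rank 7.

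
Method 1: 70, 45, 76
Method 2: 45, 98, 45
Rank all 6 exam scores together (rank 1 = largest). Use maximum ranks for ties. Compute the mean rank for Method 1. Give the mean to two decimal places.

Sorted (descending): 98, 76, 70, 45, 45, 45
The 3 values of 45 occupy positions 4–6 → each gets rank 6.
Method 1 values → pooled ranks: 70→3, 45→6, 76→2
Mean rank = (3 + 6 + 2) / 3 = 3.67

3.67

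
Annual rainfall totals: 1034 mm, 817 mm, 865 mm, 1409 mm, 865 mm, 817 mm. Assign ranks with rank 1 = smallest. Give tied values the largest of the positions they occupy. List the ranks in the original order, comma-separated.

Sorted (ascending): 817, 817, 865, 865, 1034, 1409
The 2 values of 817 occupy positions 1–2 → each gets rank 2.
The 2 values of 865 occupy positions 3–4 → each gets rank 4.

5, 2, 4, 6, 4, 2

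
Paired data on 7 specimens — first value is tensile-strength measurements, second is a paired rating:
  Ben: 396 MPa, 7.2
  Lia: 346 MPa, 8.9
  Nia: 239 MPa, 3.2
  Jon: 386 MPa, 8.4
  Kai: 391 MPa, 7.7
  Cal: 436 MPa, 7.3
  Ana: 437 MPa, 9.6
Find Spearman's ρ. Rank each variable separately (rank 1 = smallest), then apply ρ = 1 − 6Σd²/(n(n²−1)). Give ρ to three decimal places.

Ranks of variable 1: 5, 2, 1, 3, 4, 6, 7
Ranks of variable 2: 2, 6, 1, 5, 4, 3, 7
d = r₁ − r₂: 3, -4, 0, -2, 0, 3, 0
d²: 9, 16, 0, 4, 0, 9, 0; Σd² = 38
ρ = 1 − 6·38/(7·48) = 1 − 228/336 = 0.321

0.321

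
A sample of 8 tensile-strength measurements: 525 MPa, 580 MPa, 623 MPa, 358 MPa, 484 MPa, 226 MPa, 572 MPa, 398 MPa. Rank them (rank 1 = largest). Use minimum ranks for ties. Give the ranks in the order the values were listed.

Sorted (descending): 623, 580, 572, 525, 484, 398, 358, 226
No ties — each value takes its position as its rank.

4, 2, 1, 7, 5, 8, 3, 6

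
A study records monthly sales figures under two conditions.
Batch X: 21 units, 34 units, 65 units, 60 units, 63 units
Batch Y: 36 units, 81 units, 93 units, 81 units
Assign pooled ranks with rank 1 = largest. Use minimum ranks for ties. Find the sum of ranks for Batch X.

Sorted (descending): 93, 81, 81, 65, 63, 60, 36, 34, 21
The 2 values of 81 occupy positions 2–3 → each gets rank 2.
Batch X values → pooled ranks: 21→9, 34→8, 65→4, 60→6, 63→5
Rank sum = 9 + 8 + 4 + 6 + 5 = 32

32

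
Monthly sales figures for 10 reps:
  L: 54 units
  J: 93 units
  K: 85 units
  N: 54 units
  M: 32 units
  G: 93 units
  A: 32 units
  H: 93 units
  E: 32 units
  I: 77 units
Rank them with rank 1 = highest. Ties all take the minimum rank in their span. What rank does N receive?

Sorted (descending): 93, 93, 93, 85, 77, 54, 54, 32, 32, 32
The 3 values of 93 occupy positions 1–3 → each gets rank 1.
The 2 values of 54 occupy positions 6–7 → each gets rank 6.
The 3 values of 32 occupy positions 8–10 → each gets rank 8.
N has value 54 units → rank 6.

6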